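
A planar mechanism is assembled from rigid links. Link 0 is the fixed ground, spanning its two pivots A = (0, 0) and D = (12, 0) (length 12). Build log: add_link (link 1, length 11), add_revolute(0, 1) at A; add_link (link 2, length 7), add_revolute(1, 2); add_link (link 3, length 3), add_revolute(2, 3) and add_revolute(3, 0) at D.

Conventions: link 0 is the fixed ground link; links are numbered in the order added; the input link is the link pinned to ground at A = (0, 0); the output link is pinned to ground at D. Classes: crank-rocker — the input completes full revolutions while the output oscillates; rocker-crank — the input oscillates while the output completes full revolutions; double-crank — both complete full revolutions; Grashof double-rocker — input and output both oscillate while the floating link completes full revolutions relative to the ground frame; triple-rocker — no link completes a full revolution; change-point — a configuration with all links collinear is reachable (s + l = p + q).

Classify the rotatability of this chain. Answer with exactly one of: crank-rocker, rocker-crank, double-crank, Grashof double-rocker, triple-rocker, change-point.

lengths: ground=12, input=11, coupler=7, output=3
sorted: s=3 (shortest), l=12 (longest), p+q=18
s + l = 15 vs p + q = 18
s + l < p + q (Grashof) with shortest = output link → rocker-crank

rocker-crank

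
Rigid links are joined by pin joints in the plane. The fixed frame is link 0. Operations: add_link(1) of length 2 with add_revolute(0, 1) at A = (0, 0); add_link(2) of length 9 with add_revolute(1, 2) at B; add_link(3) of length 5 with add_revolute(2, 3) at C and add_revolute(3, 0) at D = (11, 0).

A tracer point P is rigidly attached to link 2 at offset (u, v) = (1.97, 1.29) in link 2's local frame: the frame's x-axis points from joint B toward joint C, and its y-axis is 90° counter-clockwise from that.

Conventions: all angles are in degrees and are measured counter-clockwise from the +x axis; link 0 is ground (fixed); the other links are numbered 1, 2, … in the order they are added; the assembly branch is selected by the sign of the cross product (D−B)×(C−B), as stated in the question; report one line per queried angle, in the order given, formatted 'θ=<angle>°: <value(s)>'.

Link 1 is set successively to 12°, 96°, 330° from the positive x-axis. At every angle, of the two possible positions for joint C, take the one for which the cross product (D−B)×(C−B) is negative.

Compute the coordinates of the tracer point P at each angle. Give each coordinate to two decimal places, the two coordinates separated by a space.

A=(0,0), D=(11.00,0)
θ=12°: B = A + 2.00·(cos12°, sin12°) = (1.9563, 0.4158)
θ=12°: |BD| = 9.0533
θ=12°: circle(B,9.00) ∩ circle(D,5.00): a=7.6194, h=4.7900
θ=12°:   candidates: C₊=(9.7877,4.8508) cross=43.365; C₋=(9.3477,-4.7191) cross=-43.365
θ=12°:   branch - wants cross < 0 → take C=(9.3477,-4.7191) (cross=-43.365)
θ=12°: ex = (C−B)/|BC| = (0.8213,-0.5705); ey = (0.5705,0.8213)
θ=12°: P = B + 1.97·ex + 1.29·ey = (4.3102,0.3513)
θ=96°: B = A + 2.00·(cos96°, sin96°) = (-0.2091, 1.9890)
θ=96°: |BD| = 11.3842
θ=96°: circle(B,9.00) ∩ circle(D,5.00): a=8.1516, h=3.8145
θ=96°:   candidates: C₊=(8.4837,4.3207) cross=43.425; C₋=(7.1507,-3.1911) cross=-43.425
θ=96°:   branch - wants cross < 0 → take C=(7.1507,-3.1911) (cross=-43.425)
θ=96°: ex = (C−B)/|BC| = (0.8178,-0.5756); ey = (0.5756,0.8178)
θ=96°: P = B + 1.97·ex + 1.29·ey = (2.1444,1.9101)
θ=330°: B = A + 2.00·(cos330°, sin330°) = (1.7321, -1.0000)
θ=330°: |BD| = 9.3217
θ=330°: circle(B,9.00) ∩ circle(D,5.00): a=7.6646, h=4.7174
θ=330°:   candidates: C₊=(8.8464,4.5124) cross=43.974; C₋=(9.8585,-4.8680) cross=-43.974
θ=330°:   branch - wants cross < 0 → take C=(9.8585,-4.8680) (cross=-43.974)
θ=330°: ex = (C−B)/|BC| = (0.9029,-0.4298); ey = (0.4298,0.9029)
θ=330°: P = B + 1.97·ex + 1.29·ey = (4.0652,-0.6819)

θ=12°: 4.31 0.35
θ=96°: 2.14 1.91
θ=330°: 4.07 -0.68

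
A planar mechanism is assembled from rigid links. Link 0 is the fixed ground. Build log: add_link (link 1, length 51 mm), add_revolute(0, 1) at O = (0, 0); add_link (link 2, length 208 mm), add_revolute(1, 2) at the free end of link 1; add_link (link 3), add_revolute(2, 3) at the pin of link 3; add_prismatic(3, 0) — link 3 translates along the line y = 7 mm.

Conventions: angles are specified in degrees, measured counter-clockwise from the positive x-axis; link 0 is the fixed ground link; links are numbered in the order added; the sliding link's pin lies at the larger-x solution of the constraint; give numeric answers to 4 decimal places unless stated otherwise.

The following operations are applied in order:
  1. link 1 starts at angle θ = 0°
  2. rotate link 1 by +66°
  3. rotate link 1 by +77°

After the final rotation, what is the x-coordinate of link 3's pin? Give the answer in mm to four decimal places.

geometry: r = 51 mm, L = 208 mm, e = 7 mm; θ starts at 0°
rotate link 1 by +66°: θ ← 0° +66° = 66°
rotate link 1 by +77°: θ ← 66° +77° = 143°
crank pin P = (r cos θ, r sin θ) = (-40.730411, 30.692566)
h = r sin θ − e = 30.692566 − 7 = 23.692566
x = r cos θ + √(L² − h²) = -40.730411 + 206.646225 = 165.915814

165.9158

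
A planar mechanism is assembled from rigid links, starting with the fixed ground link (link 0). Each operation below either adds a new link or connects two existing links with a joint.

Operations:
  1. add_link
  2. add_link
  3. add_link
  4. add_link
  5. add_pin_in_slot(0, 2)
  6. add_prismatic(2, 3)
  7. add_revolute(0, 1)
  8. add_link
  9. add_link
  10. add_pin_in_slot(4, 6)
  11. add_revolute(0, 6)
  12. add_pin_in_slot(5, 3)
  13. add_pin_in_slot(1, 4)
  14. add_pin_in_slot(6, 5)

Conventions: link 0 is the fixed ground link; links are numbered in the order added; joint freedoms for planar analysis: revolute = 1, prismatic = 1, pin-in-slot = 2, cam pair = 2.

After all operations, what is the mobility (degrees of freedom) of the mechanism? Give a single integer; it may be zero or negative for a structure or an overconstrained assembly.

L=1 J1=0 J2=0
add link → L=2 J1=0 J2=0
add link → L=3 J1=0 J2=0
add link → L=4 J1=0 J2=0
add link → L=5 J1=0 J2=0
PS@0,2 dof=2 J2 → L=5 J1=0 J2=1
P@2,3 dof=1 J1 → L=5 J1=1 J2=1
R@0,1 dof=1 J1 → L=5 J1=2 J2=1
add link → L=6 J1=2 J2=1
add link → L=7 J1=2 J2=1
PS@4,6 dof=2 J2 → L=7 J1=2 J2=2
R@0,6 dof=1 J1 → L=7 J1=3 J2=2
PS@5,3 dof=2 J2 → L=7 J1=3 J2=3
PS@1,4 dof=2 J2 → L=7 J1=3 J2=4
PS@6,5 dof=2 J2 → L=7 J1=3 J2=5
M=3(L−1)−2J1−J2=3·6−2·3−5=7

M = 7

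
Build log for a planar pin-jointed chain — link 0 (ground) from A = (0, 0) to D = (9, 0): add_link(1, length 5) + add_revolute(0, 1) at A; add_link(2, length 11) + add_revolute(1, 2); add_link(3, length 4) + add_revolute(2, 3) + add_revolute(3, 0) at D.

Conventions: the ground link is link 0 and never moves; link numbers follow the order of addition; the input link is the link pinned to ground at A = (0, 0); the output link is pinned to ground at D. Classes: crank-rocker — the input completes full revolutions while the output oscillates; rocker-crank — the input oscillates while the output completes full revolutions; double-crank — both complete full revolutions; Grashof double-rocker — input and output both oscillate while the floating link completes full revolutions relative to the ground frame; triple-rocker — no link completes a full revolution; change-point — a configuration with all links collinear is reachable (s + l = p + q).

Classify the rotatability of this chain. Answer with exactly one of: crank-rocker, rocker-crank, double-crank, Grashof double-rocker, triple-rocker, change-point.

lengths: ground=9, input=5, coupler=11, output=4
sorted: s=4 (shortest), l=11 (longest), p+q=14
s + l = 15 vs p + q = 14
s + l > p + q → non-Grashof → no link fully rotates → triple-rocker

triple-rocker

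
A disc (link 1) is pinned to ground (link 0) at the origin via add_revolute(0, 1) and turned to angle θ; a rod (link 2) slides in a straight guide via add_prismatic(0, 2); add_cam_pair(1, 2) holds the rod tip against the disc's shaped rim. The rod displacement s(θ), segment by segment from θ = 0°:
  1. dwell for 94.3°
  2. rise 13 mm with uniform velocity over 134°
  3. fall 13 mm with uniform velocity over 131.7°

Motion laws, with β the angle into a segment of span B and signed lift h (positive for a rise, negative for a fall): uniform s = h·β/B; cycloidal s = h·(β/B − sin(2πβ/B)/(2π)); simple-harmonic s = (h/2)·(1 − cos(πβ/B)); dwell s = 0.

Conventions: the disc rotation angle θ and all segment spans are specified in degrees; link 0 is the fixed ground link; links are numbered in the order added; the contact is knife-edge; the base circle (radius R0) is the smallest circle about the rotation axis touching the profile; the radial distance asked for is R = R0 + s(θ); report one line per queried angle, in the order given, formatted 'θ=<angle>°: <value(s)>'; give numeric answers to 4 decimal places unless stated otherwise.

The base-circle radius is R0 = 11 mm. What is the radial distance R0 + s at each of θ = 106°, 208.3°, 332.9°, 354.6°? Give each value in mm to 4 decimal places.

segment 1 (0° to 94.3°, dwell): s unchanged at 0.0000
θ = 106° falls in segment 2 (94.3° to 228.3°, uniform, h = 13): β = 106 − 94.3 = 11.7°, B = 134°; Δs = 13·11.7/134 = 1.1351; s = 0.0000 + 1.1351 = 1.1351
θ = 208.3° falls in segment 2 (94.3° to 228.3°, uniform, h = 13): β = 208.3 − 94.3 = 114°, B = 134°; Δs = 13·114/134 = 11.0597; s = 0.0000 + 11.0597 = 11.0597
segment 2 (94.3° to 228.3°, uniform, h = 13) is passed completely: s = 0.0000 + (13) = 13.0000
θ = 332.9° falls in segment 3 (228.3° to 360°, uniform, h = -13): β = 332.9 − 228.3 = 104.6°, B = 131.7°; Δs = -13·104.6/131.7 = -10.3250; s = 13.0000 − 10.3250 = 2.6750
θ = 354.6° falls in segment 3 (228.3° to 360°, uniform, h = -13): β = 354.6 − 228.3 = 126.3°, B = 131.7°; Δs = -13·126.3/131.7 = -12.4670; s = 13.0000 − 12.4670 = 0.5330
θ=106°: R = R0 + s = 11 + 1.1351 = 12.1351
θ=208.3°: R = R0 + s = 11 + 11.0597 = 22.0597
θ=332.9°: R = R0 + s = 11 + 2.6750 = 13.6750
θ=354.6°: R = R0 + s = 11 + 0.5330 = 11.5330

θ=106°: 12.1351
θ=208.3°: 22.0597
θ=332.9°: 13.6750
θ=354.6°: 11.5330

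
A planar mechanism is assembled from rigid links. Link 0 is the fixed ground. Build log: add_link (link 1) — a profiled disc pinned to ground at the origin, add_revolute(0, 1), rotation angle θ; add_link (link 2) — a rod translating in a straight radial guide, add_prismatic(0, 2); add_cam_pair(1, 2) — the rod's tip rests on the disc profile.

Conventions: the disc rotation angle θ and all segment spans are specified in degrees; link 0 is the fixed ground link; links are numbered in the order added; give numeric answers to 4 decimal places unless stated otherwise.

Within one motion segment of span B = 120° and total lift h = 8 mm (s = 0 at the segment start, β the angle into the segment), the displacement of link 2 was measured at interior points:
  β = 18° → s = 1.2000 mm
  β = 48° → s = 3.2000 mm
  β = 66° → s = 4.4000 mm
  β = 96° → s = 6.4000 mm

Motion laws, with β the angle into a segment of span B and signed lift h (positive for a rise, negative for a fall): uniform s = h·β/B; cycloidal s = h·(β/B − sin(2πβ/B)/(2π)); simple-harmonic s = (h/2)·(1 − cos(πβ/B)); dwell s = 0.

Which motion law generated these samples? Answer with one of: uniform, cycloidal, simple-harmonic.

candidates at β/B = r: uniform s = h·r (linear in β); cycloidal s = h·(r − sin(2πr)/(2π)); simple-harmonic s = (h/2)(1 − cos(πr))
β=18°: printed 1.2000 | uniform 1.2000, cycloidal 0.1699, simple-harmonic 0.4360
β=48°: printed 3.2000 | uniform 3.2000, cycloidal 2.4516, simple-harmonic 2.7639
β=66°: printed 4.4000 | uniform 4.4000, cycloidal 4.7935, simple-harmonic 4.6257
β=96°: printed 6.4000 | uniform 6.4000, cycloidal 7.6109, simple-harmonic 7.2361
only one law matches every sample → uniform

uniform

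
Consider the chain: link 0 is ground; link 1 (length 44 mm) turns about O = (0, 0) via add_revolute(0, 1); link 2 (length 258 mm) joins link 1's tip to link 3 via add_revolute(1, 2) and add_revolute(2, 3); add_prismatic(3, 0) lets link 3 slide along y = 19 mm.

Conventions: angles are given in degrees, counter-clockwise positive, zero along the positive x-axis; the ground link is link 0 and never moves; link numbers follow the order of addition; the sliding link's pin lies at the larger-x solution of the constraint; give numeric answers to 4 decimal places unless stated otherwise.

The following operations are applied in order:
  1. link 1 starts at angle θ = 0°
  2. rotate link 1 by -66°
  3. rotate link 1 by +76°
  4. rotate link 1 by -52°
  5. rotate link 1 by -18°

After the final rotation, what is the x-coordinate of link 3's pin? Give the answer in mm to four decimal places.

geometry: r = 44 mm, L = 258 mm, e = 19 mm; θ starts at 0°
rotate link 1 by -66°: θ ← 0° -66° = -66°
rotate link 1 by +76°: θ ← -66° +76° = 10°
rotate link 1 by -52°: θ ← 10° -52° = -42°
rotate link 1 by -18°: θ ← -42° -18° = -60°
crank pin P = (r cos θ, r sin θ) = (22.000000, -38.105118)
h = r sin θ − e = -38.105118 − 19 = -57.105118
x = r cos θ + √(L² − h²) = 22.000000 + 251.600885 = 273.600885

273.6009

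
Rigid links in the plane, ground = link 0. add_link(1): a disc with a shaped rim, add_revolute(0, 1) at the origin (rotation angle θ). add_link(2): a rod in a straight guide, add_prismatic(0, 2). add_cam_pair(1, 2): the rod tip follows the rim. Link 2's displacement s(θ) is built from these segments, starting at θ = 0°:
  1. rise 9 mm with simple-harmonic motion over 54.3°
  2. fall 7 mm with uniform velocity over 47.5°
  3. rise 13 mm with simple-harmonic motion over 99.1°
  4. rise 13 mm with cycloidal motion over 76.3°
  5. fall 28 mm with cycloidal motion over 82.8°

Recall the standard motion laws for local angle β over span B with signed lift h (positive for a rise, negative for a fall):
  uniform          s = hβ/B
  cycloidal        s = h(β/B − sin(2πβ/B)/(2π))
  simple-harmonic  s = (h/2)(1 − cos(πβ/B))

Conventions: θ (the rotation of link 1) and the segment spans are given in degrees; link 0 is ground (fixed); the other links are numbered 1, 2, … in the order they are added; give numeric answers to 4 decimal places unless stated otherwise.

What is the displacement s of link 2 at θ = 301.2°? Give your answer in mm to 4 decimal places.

segment 1 (0° to 54.3°, simple-harmonic, h = 9) is passed completely: s = 0.0000 + (9) = 9.0000
segment 2 (54.3° to 101.8°, uniform, h = -7) is passed completely: s = 9.0000 + (-7) = 2.0000
segment 3 (101.8° to 200.9°, simple-harmonic, h = 13) is passed completely: s = 2.0000 + (13) = 15.0000
segment 4 (200.9° to 277.2°, cycloidal, h = 13) is passed completely: s = 15.0000 + (13) = 28.0000
θ = 301.2° falls in segment 5 (277.2° to 360°, cycloidal, h = -28): β = 301.2 − 277.2 = 24°, B = 82.8°; Δs = -28·(0.2899 − sin(2π·0.2899)/(2π)) = -3.7986; s = 28.0000 − 3.7986 = 24.2014

24.2014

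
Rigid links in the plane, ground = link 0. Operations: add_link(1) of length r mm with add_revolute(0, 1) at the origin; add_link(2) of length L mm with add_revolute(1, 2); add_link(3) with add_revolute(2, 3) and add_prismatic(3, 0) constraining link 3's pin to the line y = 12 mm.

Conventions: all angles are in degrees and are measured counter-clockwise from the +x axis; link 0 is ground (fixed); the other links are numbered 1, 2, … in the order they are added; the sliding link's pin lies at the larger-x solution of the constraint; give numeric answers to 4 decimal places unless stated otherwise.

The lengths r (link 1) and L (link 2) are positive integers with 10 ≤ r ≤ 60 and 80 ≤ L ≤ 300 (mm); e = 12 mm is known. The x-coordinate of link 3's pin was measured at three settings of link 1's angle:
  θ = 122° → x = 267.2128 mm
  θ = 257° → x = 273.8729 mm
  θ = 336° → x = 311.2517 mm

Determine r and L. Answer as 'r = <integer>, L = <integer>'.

constraint per measurement: (x − r cos θ)² + (r sin θ − e)² = L²
subtracting the θ₁ and θ₂ equations cancels the r² and L² terms:
r = (x₁² − x₂²) / (2[(x₁cos θ₁ + e sin θ₁) − (x₂cos θ₂ + e sin θ₂)]) = 30.9999 → r = 31
L² = (x₁ − r cos θ₁)² + (r sin θ₁ − e)² = 80656.0077 → L = 284.0000 → L = 284
check at θ₃=336°: x = 311.2517 (printed 311.2517) ✓

r = 31, L = 284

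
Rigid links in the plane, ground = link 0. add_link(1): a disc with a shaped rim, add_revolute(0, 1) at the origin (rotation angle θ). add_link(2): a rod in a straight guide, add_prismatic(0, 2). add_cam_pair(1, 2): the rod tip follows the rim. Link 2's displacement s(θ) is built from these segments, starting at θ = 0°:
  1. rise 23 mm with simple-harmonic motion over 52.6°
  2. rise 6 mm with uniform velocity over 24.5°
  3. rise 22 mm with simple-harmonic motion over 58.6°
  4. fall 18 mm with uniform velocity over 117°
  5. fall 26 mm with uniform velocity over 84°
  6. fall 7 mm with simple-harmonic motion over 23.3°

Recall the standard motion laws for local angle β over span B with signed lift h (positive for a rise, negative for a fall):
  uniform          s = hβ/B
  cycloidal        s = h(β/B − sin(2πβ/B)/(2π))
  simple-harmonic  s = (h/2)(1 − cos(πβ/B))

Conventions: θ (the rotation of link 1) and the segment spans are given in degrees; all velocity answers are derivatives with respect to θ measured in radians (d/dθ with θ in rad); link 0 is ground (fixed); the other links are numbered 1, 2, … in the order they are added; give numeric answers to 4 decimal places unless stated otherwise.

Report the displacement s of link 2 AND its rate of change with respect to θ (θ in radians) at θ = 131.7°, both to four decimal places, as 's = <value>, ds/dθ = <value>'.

segment 1 (0° to 52.6°, simple-harmonic, h = 23) is passed completely: s = 0.0000 + (23) = 23.0000
segment 2 (52.6° to 77.1°, uniform, h = 6) is passed completely: s = 23.0000 + (6) = 29.0000
θ = 131.7° falls in segment 3 (77.1° to 135.7°, simple-harmonic, h = 22): β = 131.7 − 77.1 = 54.6°, B = 58.6°; Δs = 22/2·(1 − cos(π·0.9317)) = 21.7480; s = 29.0000 + 21.7480 = 50.7480
velocity in seg [77.1°–135.7°] (simple-harmonic), θ in radians: β = 54.6° = 0.9529 rad, B = 58.6° = 1.0228 rad; ds/dθ = (πh/(2B)) sin(πβ/B) = (π·22/(2·1.0228)) sin(π·0.9317) = 7.190286 mm/rad

s = 50.7480, ds/dθ = 7.1903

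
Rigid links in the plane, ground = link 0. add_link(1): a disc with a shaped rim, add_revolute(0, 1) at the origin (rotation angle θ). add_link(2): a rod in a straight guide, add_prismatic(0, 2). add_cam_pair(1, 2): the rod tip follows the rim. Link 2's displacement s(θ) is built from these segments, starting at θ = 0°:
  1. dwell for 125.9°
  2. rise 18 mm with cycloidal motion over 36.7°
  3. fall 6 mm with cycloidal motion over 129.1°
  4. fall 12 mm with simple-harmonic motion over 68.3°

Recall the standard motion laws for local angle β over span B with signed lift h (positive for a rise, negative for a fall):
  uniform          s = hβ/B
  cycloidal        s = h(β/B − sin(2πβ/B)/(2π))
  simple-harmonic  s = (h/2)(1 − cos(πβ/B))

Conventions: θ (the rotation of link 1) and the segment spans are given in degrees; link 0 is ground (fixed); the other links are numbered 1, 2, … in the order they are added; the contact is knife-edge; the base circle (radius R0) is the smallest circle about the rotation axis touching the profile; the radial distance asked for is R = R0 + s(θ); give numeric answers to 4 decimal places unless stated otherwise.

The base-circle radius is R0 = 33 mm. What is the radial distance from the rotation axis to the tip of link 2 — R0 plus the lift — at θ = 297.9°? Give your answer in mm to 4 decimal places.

segment 1 (0° to 125.9°, dwell): s unchanged at 0.0000
segment 2 (125.9° to 162.6°, cycloidal, h = 18) is passed completely: s = 0.0000 + (18) = 18.0000
segment 3 (162.6° to 291.7°, cycloidal, h = -6) is passed completely: s = 18.0000 + (-6) = 12.0000
θ = 297.9° falls in segment 4 (291.7° to 360°, simple-harmonic, h = -12): β = 297.9 − 291.7 = 6.2°, B = 68.3°; Δs = -12/2·(1 − cos(π·0.0908)) = -0.2423; s = 12.0000 − 0.2423 = 11.7577
R = R0 + s = 33 + 11.7577 = 44.7577

44.7577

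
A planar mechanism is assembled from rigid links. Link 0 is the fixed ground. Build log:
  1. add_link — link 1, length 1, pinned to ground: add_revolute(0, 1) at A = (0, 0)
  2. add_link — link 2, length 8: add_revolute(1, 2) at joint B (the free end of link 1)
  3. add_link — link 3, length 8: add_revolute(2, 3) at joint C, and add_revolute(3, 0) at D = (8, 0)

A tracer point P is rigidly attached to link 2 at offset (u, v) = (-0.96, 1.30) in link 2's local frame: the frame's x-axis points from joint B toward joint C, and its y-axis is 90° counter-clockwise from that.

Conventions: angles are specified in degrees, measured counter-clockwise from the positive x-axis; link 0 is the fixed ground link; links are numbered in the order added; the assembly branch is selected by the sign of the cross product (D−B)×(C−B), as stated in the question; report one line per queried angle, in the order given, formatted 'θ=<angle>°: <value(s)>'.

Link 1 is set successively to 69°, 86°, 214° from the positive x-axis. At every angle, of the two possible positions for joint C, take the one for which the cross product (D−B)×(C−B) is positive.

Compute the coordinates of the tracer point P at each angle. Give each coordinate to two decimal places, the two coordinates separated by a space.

A=(0,0), D=(8.00,0)
θ=69°: B = A + 1.00·(cos69°, sin69°) = (0.3584, 0.9336)
θ=69°: |BD| = 7.6984
θ=69°: circle(B,8.00) ∩ circle(D,8.00): a=3.8492, h=7.0131
θ=69°:   candidates: C₊=(5.0297,7.4281) cross=53.990; C₋=(3.3287,-6.4945) cross=-53.990
θ=69°:   branch + wants cross > 0 → take C=(5.0297,7.4281) (cross=53.990)
θ=69°: ex = (C−B)/|BC| = (0.5839,0.8118); ey = (-0.8118,0.5839)
θ=69°: P = B + -0.96·ex + 1.30·ey = (-1.2575,0.9133)
θ=86°: B = A + 1.00·(cos86°, sin86°) = (0.0698, 0.9976)
θ=86°: |BD| = 7.9927
θ=86°: circle(B,8.00) ∩ circle(D,8.00): a=3.9964, h=6.9303
θ=86°:   candidates: C₊=(4.8998,7.3749) cross=55.392; C₋=(3.1699,-6.3773) cross=-55.392
θ=86°:   branch + wants cross > 0 → take C=(4.8998,7.3749) (cross=55.392)
θ=86°: ex = (C−B)/|BC| = (0.6038,0.7972); ey = (-0.7972,0.6038)
θ=86°: P = B + -0.96·ex + 1.30·ey = (-1.5462,1.0172)
θ=214°: B = A + 1.00·(cos214°, sin214°) = (-0.8290, -0.5592)
θ=214°: |BD| = 8.8467
θ=214°: circle(B,8.00) ∩ circle(D,8.00): a=4.4234, h=6.6659
θ=214°:   candidates: C₊=(3.1641,6.3729) cross=58.971; C₋=(4.0068,-6.9321) cross=-58.971
θ=214°:   branch + wants cross > 0 → take C=(3.1641,6.3729) (cross=58.971)
θ=214°: ex = (C−B)/|BC| = (0.4991,0.8665); ey = (-0.8665,0.4991)
θ=214°: P = B + -0.96·ex + 1.30·ey = (-2.4347,-0.7422)

θ=69°: -1.26 0.91
θ=86°: -1.55 1.02
θ=214°: -2.43 -0.74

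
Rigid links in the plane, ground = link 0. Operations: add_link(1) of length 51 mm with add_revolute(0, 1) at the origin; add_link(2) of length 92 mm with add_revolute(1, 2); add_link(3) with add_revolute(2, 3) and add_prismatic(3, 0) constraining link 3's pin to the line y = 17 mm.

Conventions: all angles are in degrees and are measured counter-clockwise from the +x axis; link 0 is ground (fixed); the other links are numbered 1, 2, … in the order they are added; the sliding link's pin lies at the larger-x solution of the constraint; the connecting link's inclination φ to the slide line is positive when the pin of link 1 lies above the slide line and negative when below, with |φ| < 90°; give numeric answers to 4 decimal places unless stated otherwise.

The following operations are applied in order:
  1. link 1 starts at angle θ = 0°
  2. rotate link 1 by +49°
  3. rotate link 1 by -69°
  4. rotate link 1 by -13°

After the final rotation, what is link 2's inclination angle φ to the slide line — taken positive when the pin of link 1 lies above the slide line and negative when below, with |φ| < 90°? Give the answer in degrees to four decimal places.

geometry: r = 51 mm, L = 92 mm, e = 17 mm; θ starts at 0°
rotate link 1 by +49°: θ ← 0° +49° = 49°
rotate link 1 by -69°: θ ← 49° -69° = -20°
rotate link 1 by -13°: θ ← -20° -13° = -33°
h = r sin θ − e = -27.776591 − 17 = -44.776591
sin φ = h / L = -44.776591 / 92 = -0.48670207
φ = arcsin(-0.48670207) = -29.124048°

-29.1240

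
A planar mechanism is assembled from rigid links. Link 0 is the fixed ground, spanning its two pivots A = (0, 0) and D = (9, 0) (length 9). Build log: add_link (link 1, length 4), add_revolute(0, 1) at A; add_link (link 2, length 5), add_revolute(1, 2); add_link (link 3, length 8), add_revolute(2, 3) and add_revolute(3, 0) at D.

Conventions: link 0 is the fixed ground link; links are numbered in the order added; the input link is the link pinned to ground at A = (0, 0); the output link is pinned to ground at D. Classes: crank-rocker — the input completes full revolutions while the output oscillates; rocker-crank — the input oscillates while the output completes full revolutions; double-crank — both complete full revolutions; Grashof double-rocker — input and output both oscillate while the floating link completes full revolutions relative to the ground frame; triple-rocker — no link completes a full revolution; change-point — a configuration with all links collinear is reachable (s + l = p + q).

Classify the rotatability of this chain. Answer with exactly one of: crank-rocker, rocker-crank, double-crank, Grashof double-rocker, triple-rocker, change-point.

lengths: ground=9, input=4, coupler=5, output=8
sorted: s=4 (shortest), l=9 (longest), p+q=13
s + l = 13 vs p + q = 13
s + l = p + q → change-point (collinear configuration reachable)

change-point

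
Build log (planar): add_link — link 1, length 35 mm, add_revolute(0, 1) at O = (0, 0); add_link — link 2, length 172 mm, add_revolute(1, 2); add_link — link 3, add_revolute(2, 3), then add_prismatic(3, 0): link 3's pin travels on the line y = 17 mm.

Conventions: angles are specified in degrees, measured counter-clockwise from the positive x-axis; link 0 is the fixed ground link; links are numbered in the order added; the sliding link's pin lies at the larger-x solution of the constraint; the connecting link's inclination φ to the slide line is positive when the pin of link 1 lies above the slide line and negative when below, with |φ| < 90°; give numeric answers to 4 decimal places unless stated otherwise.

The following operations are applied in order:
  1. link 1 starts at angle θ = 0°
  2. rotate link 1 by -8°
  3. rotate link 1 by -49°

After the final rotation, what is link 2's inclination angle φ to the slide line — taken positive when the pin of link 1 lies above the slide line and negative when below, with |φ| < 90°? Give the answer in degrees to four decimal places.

geometry: r = 35 mm, L = 172 mm, e = 17 mm; θ starts at 0°
rotate link 1 by -8°: θ ← 0° -8° = -8°
rotate link 1 by -49°: θ ← -8° -49° = -57°
h = r sin θ − e = -29.353470 − 17 = -46.353470
sin φ = h / L = -46.353470 / 172 = -0.26949692
φ = arcsin(-0.26949692) = -15.634333°

-15.6343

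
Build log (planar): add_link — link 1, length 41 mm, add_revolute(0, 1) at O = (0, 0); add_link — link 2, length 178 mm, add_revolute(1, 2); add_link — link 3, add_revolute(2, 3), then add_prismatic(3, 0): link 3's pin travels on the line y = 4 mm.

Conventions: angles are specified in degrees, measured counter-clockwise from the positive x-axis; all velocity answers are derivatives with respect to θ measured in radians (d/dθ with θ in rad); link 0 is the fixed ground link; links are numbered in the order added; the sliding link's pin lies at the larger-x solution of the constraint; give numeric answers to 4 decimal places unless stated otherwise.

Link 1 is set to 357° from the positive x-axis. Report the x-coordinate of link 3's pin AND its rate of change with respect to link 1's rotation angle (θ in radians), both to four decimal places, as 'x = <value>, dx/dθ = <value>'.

geometry: r = 41 mm, L = 178 mm, e = 4 mm
crank pin P = (r cos θ, r sin θ) = (40.943811, -2.145774)
h = r sin θ − e = -2.145774 − 4 = -6.145774
x = r cos θ + √(L² − h²) = 40.943811 + 177.893871 = 218.837682
dx/dθ = −r sin θ − h·r cos θ/√(L² − h²) (θ in radians; h = -6.145774) = 3.560277

x = 218.8377, dx/dθ = 3.5603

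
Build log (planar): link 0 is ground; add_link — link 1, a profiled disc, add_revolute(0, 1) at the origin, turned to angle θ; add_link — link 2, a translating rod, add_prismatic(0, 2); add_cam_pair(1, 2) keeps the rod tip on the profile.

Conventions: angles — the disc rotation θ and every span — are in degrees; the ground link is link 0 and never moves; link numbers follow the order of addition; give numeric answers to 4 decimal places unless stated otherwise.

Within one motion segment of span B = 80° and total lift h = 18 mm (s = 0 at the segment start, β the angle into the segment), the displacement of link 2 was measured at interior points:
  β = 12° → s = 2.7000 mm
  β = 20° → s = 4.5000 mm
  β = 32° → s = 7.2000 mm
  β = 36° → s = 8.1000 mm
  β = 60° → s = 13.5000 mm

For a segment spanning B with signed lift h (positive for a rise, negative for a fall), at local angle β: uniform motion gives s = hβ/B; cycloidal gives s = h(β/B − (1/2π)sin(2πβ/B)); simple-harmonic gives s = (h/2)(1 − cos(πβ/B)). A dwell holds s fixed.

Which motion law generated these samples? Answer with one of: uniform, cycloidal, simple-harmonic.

candidates at β/B = r: uniform s = h·r (linear in β); cycloidal s = h·(r − sin(2πr)/(2π)); simple-harmonic s = (h/2)(1 − cos(πr))
β=12°: printed 2.7000 | uniform 2.7000, cycloidal 0.3823, simple-harmonic 0.9809
β=20°: printed 4.5000 | uniform 4.5000, cycloidal 1.6352, simple-harmonic 2.6360
β=32°: printed 7.2000 | uniform 7.2000, cycloidal 5.5161, simple-harmonic 6.2188
β=36°: printed 8.1000 | uniform 8.1000, cycloidal 7.2147, simple-harmonic 7.5921
β=60°: printed 13.5000 | uniform 13.5000, cycloidal 16.3648, simple-harmonic 15.3640
only one law matches every sample → uniform

uniform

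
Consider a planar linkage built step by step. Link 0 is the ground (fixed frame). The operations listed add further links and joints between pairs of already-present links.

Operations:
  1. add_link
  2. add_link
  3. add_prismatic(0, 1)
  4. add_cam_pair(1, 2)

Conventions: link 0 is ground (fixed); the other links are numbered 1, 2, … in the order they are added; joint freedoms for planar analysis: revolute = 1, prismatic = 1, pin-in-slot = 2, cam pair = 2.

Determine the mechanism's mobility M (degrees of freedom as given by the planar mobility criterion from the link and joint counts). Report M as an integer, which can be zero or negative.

ground; <1,0,0>
#1 <2,0,0>
#2 <3,0,0>
P:0↔1 J1 <3,1,0>
C:1↔2 J2 <3,1,1>
3×2 − 2×1 − 1×1 = 3

M = 3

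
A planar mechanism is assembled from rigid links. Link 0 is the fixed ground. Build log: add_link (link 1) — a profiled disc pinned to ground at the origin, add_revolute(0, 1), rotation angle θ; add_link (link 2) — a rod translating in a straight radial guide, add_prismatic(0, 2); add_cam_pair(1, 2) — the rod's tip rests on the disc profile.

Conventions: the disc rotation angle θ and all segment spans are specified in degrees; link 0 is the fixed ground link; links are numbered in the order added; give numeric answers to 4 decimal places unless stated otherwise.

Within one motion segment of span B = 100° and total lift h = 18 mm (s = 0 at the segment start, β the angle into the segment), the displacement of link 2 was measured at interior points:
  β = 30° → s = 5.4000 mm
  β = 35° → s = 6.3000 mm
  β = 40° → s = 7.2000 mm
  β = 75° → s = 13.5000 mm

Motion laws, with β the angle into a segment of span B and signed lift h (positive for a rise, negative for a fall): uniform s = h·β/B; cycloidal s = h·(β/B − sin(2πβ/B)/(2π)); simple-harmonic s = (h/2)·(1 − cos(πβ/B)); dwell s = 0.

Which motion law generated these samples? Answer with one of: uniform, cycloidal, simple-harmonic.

candidates at β/B = r: uniform s = h·r (linear in β); cycloidal s = h·(r − sin(2πr)/(2π)); simple-harmonic s = (h/2)(1 − cos(πr))
β=30°: printed 5.4000 | uniform 5.4000, cycloidal 2.6754, simple-harmonic 3.7099
β=35°: printed 6.3000 | uniform 6.3000, cycloidal 3.9823, simple-harmonic 4.9141
β=40°: printed 7.2000 | uniform 7.2000, cycloidal 5.5161, simple-harmonic 6.2188
β=75°: printed 13.5000 | uniform 13.5000, cycloidal 16.3648, simple-harmonic 15.3640
only one law matches every sample → uniform

uniform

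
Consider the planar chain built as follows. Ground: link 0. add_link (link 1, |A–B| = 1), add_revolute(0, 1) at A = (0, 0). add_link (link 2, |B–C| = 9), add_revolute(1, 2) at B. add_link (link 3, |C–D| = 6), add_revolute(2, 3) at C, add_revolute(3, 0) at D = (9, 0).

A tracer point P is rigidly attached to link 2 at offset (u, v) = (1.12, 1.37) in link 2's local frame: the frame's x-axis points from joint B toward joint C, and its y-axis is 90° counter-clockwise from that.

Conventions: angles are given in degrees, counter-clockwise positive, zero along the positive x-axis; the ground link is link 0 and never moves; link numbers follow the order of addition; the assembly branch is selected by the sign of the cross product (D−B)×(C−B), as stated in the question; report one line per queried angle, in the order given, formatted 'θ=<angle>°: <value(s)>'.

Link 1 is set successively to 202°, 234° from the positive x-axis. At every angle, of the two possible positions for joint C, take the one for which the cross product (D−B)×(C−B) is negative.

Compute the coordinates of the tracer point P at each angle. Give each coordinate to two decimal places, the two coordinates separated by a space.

A=(0,0), D=(9.00,0)
θ=202°: B = A + 1.00·(cos202°, sin202°) = (-0.9272, -0.3746)
θ=202°: |BD| = 9.9342
θ=202°: circle(B,9.00) ∩ circle(D,6.00): a=7.2320, h=5.3570
θ=202°:   candidates: C₊=(6.0977,5.2513) cross=53.218; C₋=(6.5017,-5.4551) cross=-53.218
θ=202°:   branch - wants cross < 0 → take C=(6.5017,-5.4551) (cross=-53.218)
θ=202°: ex = (C−B)/|BC| = (0.8254,-0.5645); ey = (0.5645,0.8254)
θ=202°: P = B + 1.12·ex + 1.37·ey = (0.7707,0.1240)
θ=234°: B = A + 1.00·(cos234°, sin234°) = (-0.5878, -0.8090)
θ=234°: |BD| = 9.6219
θ=234°: circle(B,9.00) ∩ circle(D,6.00): a=7.1494, h=5.4669
θ=234°:   candidates: C₊=(6.0766,5.2396) cross=52.601; C₋=(6.9959,-5.6554) cross=-52.601
θ=234°:   branch - wants cross < 0 → take C=(6.9959,-5.6554) (cross=-52.601)
θ=234°: ex = (C−B)/|BC| = (0.8426,-0.5385); ey = (0.5385,0.8426)
θ=234°: P = B + 1.12·ex + 1.37·ey = (1.0937,-0.2577)

θ=202°: 0.77 0.12
θ=234°: 1.09 -0.26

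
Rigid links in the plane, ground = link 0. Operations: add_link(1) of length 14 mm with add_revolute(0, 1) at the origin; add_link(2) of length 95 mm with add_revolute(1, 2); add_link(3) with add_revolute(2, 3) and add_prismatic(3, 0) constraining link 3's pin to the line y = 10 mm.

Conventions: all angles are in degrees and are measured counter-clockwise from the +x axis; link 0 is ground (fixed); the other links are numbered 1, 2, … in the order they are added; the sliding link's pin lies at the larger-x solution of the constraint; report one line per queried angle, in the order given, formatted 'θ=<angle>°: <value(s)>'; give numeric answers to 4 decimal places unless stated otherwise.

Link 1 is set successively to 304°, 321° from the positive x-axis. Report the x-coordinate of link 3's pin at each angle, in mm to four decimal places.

geometry: r = 14 mm, L = 95 mm, e = 10 mm
θ=304°: crank pin P = (r cos θ, r sin θ) = (7.828701, -11.606526)
θ=304°: h = r sin θ − e = -11.606526 − 10 = -21.606526
θ=304°: x = r cos θ + √(L² − h²) = 7.828701 + 92.510313 = 100.339014
θ=321°: crank pin P = (r cos θ, r sin θ) = (10.880043, -8.810485)
θ=321°: h = r sin θ − e = -8.810485 − 10 = -18.810485
θ=321°: x = r cos θ + √(L² − h²) = 10.880043 + 93.119094 = 103.999137

θ=304°: 100.3390
θ=321°: 103.9991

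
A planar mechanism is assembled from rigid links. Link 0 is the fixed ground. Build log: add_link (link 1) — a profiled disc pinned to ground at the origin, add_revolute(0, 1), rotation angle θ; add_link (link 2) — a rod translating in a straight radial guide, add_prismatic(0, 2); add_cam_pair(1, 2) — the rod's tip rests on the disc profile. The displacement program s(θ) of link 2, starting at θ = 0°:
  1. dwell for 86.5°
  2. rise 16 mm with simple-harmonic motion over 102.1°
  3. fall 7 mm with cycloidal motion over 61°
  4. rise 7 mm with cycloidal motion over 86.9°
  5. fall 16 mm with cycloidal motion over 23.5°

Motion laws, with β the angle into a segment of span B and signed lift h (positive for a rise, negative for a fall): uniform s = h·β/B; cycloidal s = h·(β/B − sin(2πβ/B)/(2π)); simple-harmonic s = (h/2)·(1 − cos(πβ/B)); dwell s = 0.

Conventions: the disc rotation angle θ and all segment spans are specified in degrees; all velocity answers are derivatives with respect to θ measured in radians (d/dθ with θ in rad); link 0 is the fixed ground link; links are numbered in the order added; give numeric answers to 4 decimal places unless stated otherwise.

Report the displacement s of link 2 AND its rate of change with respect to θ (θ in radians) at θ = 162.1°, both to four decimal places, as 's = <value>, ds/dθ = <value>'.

seg 1 [0°–86.5°] dwell: s stays 0.0000
seg 2 [86.5°–188.6°] simple-harmonic, h=16: θ=162.1° here. β=75.6, B=102.1. 16/2·(1 − cos(π·0.7405)) = 13.4846 → s = 13.4846
velocity in seg [86.5°–188.6°] (simple-harmonic), θ in radians: β = 75.6° = 1.3195 rad, B = 102.1° = 1.7820 rad; ds/dθ = (πh/(2B)) sin(πβ/B) = (π·16/(2·1.7820)) sin(π·0.7405) = 10.267566 mm/rad

s = 13.4846, ds/dθ = 10.2676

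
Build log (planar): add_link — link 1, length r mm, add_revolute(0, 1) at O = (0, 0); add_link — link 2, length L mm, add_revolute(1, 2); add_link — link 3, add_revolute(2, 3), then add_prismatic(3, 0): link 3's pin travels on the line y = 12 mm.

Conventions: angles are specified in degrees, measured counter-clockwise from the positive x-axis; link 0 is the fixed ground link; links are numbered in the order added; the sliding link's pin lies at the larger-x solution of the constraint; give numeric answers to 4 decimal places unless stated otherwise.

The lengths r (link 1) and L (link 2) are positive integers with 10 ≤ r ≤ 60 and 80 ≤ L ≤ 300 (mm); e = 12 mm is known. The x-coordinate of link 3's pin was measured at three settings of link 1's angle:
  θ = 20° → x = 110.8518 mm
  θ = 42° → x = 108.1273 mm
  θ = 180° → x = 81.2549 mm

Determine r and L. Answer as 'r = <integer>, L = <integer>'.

constraint per measurement: (x − r cos θ)² + (r sin θ − e)² = L²
subtracting the θ₁ and θ₂ equations cancels the r² and L² terms:
r = (x₁² − x₂²) / (2[(x₁cos θ₁ + e sin θ₁) − (x₂cos θ₂ + e sin θ₂)]) = 14.9999 → r = 15
L² = (x₁ − r cos θ₁)² + (r sin θ₁ − e)² = 9408.9958 → L = 97.0000 → L = 97
check at θ₃=180°: x = 81.2549 (printed 81.2549) ✓

r = 15, L = 97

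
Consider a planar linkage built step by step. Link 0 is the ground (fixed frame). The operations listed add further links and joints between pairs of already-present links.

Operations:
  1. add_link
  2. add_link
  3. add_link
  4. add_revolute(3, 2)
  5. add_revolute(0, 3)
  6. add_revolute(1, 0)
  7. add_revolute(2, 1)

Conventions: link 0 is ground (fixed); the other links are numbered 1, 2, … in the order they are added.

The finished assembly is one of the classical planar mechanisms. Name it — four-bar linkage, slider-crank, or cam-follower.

links: 4 (incl. ground); joints: 4 revolute, 0 prismatic, 0 higher (cam) pair, forming one closed loop
4 links in a single 4R loop → four-bar linkage

four-bar linkage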